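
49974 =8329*6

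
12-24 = - 12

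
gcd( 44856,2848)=712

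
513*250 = 128250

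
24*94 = 2256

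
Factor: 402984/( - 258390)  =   - 772/495 = - 2^2*3^ ( - 2 ) * 5^ ( - 1 )*11^(  -  1 ) * 193^1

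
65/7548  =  65/7548  =  0.01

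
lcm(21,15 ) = 105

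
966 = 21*46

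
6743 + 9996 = 16739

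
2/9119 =2/9119 = 0.00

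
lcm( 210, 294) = 1470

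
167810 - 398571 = - 230761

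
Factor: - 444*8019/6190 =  - 1780218/3095=- 2^1*3^7*5^( - 1 )*11^1*37^1 *619^( - 1) 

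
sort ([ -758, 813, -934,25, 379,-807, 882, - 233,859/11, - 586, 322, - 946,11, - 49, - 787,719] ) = [ -946, - 934,-807 , - 787, - 758, - 586, - 233 ,  -  49, 11,  25, 859/11, 322,379, 719,813,882]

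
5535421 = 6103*907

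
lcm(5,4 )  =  20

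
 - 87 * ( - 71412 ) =6212844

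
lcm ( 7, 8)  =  56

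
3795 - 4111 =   -  316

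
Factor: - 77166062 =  - 2^1 * 38583031^1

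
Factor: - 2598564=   -  2^2*3^1*83^1*2609^1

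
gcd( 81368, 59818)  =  2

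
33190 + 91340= 124530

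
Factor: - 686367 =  - 3^3*11^1*2311^1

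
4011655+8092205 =12103860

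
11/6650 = 11/6650= 0.00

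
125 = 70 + 55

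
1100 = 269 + 831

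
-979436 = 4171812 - 5151248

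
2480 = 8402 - 5922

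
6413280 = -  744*(  -  8620) 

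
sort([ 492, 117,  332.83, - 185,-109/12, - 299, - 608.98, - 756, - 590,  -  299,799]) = [  -  756, -608.98,-590, - 299, - 299, - 185, - 109/12,117, 332.83, 492,799]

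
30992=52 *596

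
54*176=9504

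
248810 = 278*895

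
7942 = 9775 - 1833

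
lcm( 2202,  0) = 0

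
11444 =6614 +4830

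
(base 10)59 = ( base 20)2j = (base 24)2B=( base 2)111011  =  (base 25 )29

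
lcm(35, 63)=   315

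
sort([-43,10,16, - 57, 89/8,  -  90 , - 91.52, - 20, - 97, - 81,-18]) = [ - 97, - 91.52, - 90, - 81, - 57, - 43, - 20, - 18, 10,89/8 , 16] 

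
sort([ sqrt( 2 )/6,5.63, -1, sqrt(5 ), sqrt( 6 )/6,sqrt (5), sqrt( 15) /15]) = [  -  1, sqrt( 2) /6,sqrt (15 )/15, sqrt (6) /6,sqrt( 5), sqrt(5), 5.63 ]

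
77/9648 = 77/9648 =0.01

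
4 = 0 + 4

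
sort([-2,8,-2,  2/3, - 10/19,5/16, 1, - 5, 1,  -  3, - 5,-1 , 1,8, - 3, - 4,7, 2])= [ - 5, - 5, - 4 ,-3, - 3, - 2,- 2, - 1, - 10/19, 5/16,2/3,  1, 1 , 1,2, 7,8, 8 ] 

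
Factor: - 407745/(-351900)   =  2^( - 2)*5^(  -  1)*13^1*23^(-1 )*41^1 = 533/460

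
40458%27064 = 13394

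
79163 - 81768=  - 2605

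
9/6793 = 9/6793  =  0.00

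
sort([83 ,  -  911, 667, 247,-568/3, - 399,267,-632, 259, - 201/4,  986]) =[  -  911, - 632, - 399,- 568/3, - 201/4, 83 , 247,259, 267 , 667,986 ] 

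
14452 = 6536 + 7916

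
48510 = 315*154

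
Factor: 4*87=2^2* 3^1*29^1= 348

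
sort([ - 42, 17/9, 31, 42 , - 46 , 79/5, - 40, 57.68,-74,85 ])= [ - 74,-46,  -  42, - 40,17/9,79/5 , 31, 42,57.68, 85 ]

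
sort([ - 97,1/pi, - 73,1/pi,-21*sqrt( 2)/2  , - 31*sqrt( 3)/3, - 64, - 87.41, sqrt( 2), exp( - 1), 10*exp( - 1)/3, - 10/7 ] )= [ - 97, - 87.41, - 73, - 64, - 31 * sqrt(3)/3, - 21*sqrt(2)/2, - 10/7, 1/pi,1/pi,  exp(- 1), 10*exp( - 1)/3, sqrt( 2) ]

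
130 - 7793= - 7663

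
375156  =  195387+179769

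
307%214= 93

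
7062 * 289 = 2040918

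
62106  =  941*66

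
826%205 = 6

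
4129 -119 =4010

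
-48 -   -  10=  - 38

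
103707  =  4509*23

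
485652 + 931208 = 1416860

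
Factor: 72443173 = 11^1*61^1*107^1*1009^1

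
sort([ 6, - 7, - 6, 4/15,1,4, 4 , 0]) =[ - 7, - 6, 0,  4/15, 1,4,4,  6] 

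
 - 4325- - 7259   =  2934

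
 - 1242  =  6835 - 8077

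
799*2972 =2374628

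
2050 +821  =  2871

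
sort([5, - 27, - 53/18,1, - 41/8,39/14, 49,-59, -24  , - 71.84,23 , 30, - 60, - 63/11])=[ - 71.84, - 60, - 59, - 27, - 24,-63/11, - 41/8, - 53/18,1, 39/14,  5, 23,30,  49 ] 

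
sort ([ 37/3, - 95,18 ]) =[ -95,37/3, 18 ]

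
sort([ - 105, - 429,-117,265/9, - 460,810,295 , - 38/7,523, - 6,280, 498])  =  [-460,-429 , - 117, - 105, - 6,-38/7, 265/9, 280, 295, 498 , 523,  810 ] 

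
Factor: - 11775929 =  - 11^1*367^1*2917^1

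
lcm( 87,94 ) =8178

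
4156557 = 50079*83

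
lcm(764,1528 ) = 1528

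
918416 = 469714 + 448702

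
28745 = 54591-25846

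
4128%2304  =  1824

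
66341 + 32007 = 98348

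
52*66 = 3432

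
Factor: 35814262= 2^1*11^1*571^1*2851^1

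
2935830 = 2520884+414946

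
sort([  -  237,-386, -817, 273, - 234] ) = [-817,  -  386, - 237, - 234, 273] 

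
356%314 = 42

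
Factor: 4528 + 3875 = 3^1*2801^1 = 8403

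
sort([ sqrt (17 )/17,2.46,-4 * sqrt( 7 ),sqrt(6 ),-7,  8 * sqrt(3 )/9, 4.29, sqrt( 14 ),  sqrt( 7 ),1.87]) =[-4*sqrt(7), - 7 , sqrt ( 17) /17,8*sqrt( 3) /9,1.87,sqrt( 6), 2.46,sqrt(7), sqrt (14 ),4.29]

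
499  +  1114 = 1613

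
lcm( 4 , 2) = 4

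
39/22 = 1 + 17/22 = 1.77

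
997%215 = 137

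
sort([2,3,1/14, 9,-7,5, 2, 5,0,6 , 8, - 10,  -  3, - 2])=[ - 10, - 7, - 3,- 2,0,1/14, 2,2,3  ,  5,5,6,8, 9]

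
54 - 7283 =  - 7229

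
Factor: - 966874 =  - 2^1*23^1 * 21019^1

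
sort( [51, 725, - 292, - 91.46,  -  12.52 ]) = [ - 292, - 91.46, - 12.52,51,  725] 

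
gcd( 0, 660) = 660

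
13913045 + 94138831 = 108051876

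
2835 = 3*945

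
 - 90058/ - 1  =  90058/1 = 90058.00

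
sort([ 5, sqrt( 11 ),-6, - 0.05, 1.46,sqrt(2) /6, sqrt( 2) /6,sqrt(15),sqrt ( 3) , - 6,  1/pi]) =[ - 6, - 6,  -  0.05,sqrt(2) /6,sqrt(2) /6,1/pi, 1.46 , sqrt( 3 ), sqrt( 11),sqrt(15 ),5]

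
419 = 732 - 313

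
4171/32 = 4171/32 =130.34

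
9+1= 10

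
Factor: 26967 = 3^1*89^1*101^1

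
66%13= 1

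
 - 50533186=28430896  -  78964082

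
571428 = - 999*( - 572 )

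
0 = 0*7896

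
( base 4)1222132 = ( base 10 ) 6814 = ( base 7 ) 25603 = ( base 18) 130A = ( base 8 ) 15236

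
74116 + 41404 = 115520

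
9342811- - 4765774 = 14108585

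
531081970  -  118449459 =412632511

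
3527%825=227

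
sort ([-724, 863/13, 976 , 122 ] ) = [ - 724,863/13,122,976] 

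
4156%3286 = 870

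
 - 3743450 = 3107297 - 6850747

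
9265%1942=1497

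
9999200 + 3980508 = 13979708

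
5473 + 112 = 5585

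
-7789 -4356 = - 12145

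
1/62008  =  1/62008=0.00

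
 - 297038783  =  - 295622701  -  1416082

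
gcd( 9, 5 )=1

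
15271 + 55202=70473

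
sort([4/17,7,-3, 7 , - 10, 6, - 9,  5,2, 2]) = [ - 10, - 9, - 3,4/17, 2, 2,5, 6, 7,7] 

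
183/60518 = 183/60518 = 0.00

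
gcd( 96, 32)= 32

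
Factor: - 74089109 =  - 74089109^1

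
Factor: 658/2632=2^( - 2) = 1/4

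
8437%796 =477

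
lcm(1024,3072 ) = 3072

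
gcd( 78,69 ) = 3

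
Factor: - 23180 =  - 2^2*5^1 * 19^1 * 61^1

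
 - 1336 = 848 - 2184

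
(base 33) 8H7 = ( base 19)16d8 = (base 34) 80w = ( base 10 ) 9280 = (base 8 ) 22100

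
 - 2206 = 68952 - 71158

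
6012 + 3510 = 9522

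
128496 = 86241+42255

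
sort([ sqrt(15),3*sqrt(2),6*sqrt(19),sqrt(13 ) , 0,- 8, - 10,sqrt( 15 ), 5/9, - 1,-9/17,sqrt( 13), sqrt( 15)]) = [ - 10, - 8,-1,-9/17,0,  5/9 , sqrt( 13) , sqrt ( 13),sqrt( 15),sqrt(15 ),sqrt(15),3 * sqrt(2),6*sqrt(19)]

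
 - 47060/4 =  - 11765 = -11765.00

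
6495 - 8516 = - 2021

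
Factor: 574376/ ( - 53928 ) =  - 3^( - 2 )*7^( - 1) *11^1*61^1=- 671/63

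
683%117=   98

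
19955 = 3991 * 5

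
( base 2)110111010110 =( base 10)3542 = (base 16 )dd6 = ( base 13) 17C6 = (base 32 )3EM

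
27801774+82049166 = 109850940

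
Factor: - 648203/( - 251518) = 2^( - 1)*37^1 *67^( - 1)*1877^ ( - 1)*17519^1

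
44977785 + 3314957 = 48292742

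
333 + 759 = 1092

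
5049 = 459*11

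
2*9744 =19488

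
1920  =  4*480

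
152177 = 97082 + 55095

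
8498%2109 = 62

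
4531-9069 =  -  4538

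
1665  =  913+752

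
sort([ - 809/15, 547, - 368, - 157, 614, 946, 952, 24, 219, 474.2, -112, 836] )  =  [ - 368, - 157,-112,-809/15, 24, 219,474.2,547, 614,  836,946,952 ] 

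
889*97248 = 86453472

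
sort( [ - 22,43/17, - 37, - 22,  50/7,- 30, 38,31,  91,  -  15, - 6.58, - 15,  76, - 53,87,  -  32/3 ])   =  [-53, - 37, - 30,- 22, - 22, - 15, - 15, - 32/3,-6.58,  43/17,  50/7,31,38 , 76,87,91 ]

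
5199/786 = 6 + 161/262= 6.61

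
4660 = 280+4380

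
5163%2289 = 585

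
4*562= 2248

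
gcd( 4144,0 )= 4144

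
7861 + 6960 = 14821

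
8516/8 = 2129/2 = 1064.50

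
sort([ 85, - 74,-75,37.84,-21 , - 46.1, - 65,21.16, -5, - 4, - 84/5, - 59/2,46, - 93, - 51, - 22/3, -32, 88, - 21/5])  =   [ - 93,-75  ,- 74, - 65, - 51,- 46.1, - 32, - 59/2, - 21, - 84/5,-22/3, - 5, - 21/5, - 4,21.16  ,  37.84, 46,85,88 ]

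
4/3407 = 4/3407 = 0.00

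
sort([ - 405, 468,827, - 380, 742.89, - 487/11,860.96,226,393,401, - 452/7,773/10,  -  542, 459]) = [-542,- 405, - 380, - 452/7 ,  -  487/11,773/10, 226, 393,401,  459,468 , 742.89,827, 860.96 ] 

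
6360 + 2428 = 8788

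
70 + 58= 128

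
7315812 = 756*9677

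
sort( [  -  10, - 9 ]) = [ - 10, - 9 ]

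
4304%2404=1900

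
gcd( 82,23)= 1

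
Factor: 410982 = 2^1*3^1*11^1*13^1 * 479^1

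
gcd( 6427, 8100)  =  1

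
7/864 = 7/864 = 0.01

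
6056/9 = 6056/9=672.89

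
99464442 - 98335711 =1128731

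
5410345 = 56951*95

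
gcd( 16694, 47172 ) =2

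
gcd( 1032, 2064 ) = 1032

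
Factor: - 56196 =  - 2^2 * 3^2*7^1*223^1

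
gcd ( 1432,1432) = 1432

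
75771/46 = 75771/46   =  1647.20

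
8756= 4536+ 4220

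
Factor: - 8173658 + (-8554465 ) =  - 16728123 = -3^1 * 41^1*307^1*443^1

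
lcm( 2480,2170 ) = 17360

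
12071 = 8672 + 3399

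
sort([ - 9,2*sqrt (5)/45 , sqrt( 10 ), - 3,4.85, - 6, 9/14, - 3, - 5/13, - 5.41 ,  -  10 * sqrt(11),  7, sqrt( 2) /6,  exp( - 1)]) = [ - 10 *sqrt( 11), - 9, - 6,  -  5.41, - 3,-3, - 5/13,2*sqrt( 5)/45,sqrt( 2)/6, exp( - 1 ), 9/14, sqrt( 10), 4.85,7]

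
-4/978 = -2/489 = - 0.00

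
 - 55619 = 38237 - 93856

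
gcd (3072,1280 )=256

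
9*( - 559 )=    - 5031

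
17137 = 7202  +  9935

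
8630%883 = 683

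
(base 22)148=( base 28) kk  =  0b1001000100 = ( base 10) 580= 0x244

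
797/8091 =797/8091=0.10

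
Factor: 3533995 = 5^1*41^1*17239^1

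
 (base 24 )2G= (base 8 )100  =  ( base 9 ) 71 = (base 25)2e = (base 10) 64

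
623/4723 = 623/4723 = 0.13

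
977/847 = 977/847 = 1.15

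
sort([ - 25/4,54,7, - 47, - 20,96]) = [ - 47,-20, - 25/4, 7, 54,96 ]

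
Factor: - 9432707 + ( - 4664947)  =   - 14097654 = - 2^1 * 3^2*29^1*113^1 * 239^1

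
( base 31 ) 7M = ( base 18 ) d5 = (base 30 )7t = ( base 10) 239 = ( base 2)11101111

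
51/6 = 8 + 1/2 =8.50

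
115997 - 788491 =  - 672494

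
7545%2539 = 2467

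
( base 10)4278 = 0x10B6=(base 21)9ef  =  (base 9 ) 5773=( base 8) 10266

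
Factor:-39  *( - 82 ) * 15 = 2^1*3^2 * 5^1*13^1*41^1 = 47970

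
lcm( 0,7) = 0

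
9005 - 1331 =7674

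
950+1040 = 1990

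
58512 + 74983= 133495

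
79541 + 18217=97758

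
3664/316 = 916/79= 11.59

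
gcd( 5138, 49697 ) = 1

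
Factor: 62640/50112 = 5/4 = 2^( - 2)*5^1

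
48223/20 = 48223/20 =2411.15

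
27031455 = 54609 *495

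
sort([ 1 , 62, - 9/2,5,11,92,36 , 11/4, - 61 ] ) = [ - 61, - 9/2,1,11/4, 5 , 11, 36,62,  92]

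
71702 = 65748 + 5954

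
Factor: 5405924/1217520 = 2^( - 2)*3^ (  -  2 )*5^( - 1) * 19^( - 1) * 89^( - 1) * 101^1*13381^1 =1351481/304380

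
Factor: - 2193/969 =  - 19^ ( - 1 )*43^1 = - 43/19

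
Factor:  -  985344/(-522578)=492672/261289 = 2^7*3^1*7^ ( - 1 )*163^( - 1)*229^( - 1)*1283^1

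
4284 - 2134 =2150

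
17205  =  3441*5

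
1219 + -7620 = - 6401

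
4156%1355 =91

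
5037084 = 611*8244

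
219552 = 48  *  4574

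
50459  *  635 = 32041465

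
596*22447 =13378412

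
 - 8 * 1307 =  - 10456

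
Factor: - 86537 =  - 11^1*7867^1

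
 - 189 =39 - 228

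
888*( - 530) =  - 470640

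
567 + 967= 1534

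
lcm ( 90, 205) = 3690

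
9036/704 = 12 + 147/176 = 12.84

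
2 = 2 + 0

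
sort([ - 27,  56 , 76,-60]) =[- 60,-27,56, 76] 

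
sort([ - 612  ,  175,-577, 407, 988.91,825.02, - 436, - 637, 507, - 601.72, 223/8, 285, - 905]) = [ - 905, - 637,  -  612, - 601.72 , -577, - 436,223/8,175, 285, 407, 507,825.02,988.91]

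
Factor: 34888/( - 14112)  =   - 89/36 = - 2^( -2)*3^( - 2 )*89^1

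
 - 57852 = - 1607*36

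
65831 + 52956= 118787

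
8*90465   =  723720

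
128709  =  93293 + 35416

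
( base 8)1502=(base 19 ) 25H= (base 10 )834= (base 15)3a9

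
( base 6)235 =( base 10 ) 95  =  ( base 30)35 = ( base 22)47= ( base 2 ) 1011111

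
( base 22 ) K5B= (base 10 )9801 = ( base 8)23111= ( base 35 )801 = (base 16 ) 2649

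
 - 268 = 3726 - 3994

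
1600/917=1 + 683/917 =1.74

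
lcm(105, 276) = 9660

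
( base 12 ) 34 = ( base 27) 1d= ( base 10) 40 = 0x28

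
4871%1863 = 1145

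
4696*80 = 375680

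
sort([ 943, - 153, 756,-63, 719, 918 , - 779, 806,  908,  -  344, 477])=[ - 779,-344, - 153, - 63, 477, 719,756, 806, 908 , 918, 943]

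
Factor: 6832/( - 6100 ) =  - 28/25 = - 2^2*5^( - 2) * 7^1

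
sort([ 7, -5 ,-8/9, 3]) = [ - 5, - 8/9,3,  7]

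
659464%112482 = 97054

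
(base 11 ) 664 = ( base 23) 1BE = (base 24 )194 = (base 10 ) 796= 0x31c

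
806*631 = 508586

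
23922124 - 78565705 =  - 54643581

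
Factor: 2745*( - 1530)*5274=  - 2^2 * 3^6*5^2*17^1*61^1 *293^1 = - 22150008900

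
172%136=36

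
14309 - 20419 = -6110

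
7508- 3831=3677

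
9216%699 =129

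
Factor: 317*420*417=55519380 =2^2 * 3^2*5^1*7^1*139^1 * 317^1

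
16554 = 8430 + 8124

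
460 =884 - 424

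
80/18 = 4+4/9 = 4.44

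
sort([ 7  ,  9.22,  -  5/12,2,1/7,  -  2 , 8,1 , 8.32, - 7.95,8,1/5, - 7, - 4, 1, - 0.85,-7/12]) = [  -  7.95,  -  7, - 4,  -  2,-0.85, - 7/12, - 5/12,1/7,1/5,  1 , 1,2, 7, 8, 8, 8.32, 9.22 ]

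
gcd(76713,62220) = 3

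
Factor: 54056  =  2^3 * 29^1*233^1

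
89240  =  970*92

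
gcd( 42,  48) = 6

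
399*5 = 1995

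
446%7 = 5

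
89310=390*229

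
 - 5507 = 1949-7456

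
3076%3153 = 3076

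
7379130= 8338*885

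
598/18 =33+2/9= 33.22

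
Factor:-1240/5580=-2^1 * 3^(- 2) = -2/9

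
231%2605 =231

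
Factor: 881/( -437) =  - 19^( - 1)*23^ ( - 1 )* 881^1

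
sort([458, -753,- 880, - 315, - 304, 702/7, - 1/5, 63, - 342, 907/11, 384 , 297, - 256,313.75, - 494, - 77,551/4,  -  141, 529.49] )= [ - 880, - 753, -494,-342, - 315,  -  304, - 256,  -  141, - 77,-1/5,63, 907/11, 702/7,551/4,297, 313.75, 384, 458, 529.49]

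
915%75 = 15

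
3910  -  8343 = -4433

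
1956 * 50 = 97800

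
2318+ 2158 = 4476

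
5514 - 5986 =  - 472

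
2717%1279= 159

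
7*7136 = 49952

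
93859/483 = 194 + 157/483 = 194.33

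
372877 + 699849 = 1072726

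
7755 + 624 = 8379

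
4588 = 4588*1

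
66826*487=32544262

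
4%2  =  0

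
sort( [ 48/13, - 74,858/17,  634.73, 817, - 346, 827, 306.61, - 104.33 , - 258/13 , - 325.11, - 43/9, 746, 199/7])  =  [ - 346,  -  325.11, - 104.33, - 74,-258/13, - 43/9,  48/13,199/7,  858/17, 306.61, 634.73,746, 817,827]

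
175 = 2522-2347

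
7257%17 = 15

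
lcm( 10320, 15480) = 30960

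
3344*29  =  96976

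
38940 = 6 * 6490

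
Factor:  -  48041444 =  - 2^2*11^1*31^1*35221^1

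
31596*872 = 27551712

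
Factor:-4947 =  - 3^1*17^1*97^1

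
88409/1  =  88409= 88409.00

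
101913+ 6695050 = 6796963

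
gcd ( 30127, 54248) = 1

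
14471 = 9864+4607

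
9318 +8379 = 17697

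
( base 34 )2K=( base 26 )3a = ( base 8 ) 130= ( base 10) 88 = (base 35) 2I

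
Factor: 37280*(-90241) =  - 3364184480 = - 2^5*5^1 * 31^1*41^1*71^1*233^1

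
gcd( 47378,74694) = 2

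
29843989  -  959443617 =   -  929599628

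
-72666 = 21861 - 94527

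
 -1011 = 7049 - 8060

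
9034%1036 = 746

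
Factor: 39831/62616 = 2^( - 3) * 11^1 * 17^1*71^1  *2609^( - 1) = 13277/20872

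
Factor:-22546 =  - 2^1*11273^1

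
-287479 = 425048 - 712527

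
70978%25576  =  19826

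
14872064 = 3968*3748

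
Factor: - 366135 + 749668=383533 = 383533^1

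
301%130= 41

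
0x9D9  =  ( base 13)11BC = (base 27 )3ca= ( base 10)2521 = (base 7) 10231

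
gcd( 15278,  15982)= 2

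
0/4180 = 0 = 0.00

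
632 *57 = 36024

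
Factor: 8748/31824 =243/884 =2^( - 2)*3^5*13^( - 1)*17^(  -  1)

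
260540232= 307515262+-46975030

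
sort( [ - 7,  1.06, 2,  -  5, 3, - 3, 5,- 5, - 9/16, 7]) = [ - 7, - 5, - 5,  -  3, - 9/16, 1.06,2, 3, 5,7 ]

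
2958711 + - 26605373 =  - 23646662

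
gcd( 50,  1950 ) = 50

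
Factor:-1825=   -  5^2*73^1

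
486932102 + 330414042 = 817346144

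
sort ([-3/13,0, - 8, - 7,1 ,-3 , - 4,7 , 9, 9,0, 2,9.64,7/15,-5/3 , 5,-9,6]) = [  -  9,-8, - 7  , - 4 , - 3, - 5/3,- 3/13, 0,0,7/15,  1,2, 5,6,7, 9,9,9.64] 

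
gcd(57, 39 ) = 3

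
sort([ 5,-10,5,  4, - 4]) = [ - 10, - 4, 4, 5, 5] 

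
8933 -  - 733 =9666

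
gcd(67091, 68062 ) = 1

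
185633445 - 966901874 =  - 781268429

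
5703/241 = 5703/241 = 23.66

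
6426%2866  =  694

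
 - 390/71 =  - 6  +  36/71 =-5.49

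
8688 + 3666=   12354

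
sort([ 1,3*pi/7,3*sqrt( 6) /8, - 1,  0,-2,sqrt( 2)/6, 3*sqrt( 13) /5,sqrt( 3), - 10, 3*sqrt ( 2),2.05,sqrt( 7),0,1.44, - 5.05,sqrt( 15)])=[ - 10,-5.05, - 2,  -  1, 0, 0,sqrt( 2)/6,  3*sqrt ( 6) /8 , 1 , 3*pi/7,1.44,sqrt( 3),2.05,3*sqrt( 13)/5,sqrt(7), sqrt(15), 3 * sqrt( 2 )]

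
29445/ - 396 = -9815/132 = -74.36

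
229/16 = 14+5/16 = 14.31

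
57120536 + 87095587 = 144216123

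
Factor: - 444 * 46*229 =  - 2^3*3^1*23^1*37^1*229^1 = - 4677096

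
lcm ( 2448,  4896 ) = 4896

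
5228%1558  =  554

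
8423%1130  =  513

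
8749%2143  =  177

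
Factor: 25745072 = 2^4*17^1*94651^1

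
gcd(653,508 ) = 1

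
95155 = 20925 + 74230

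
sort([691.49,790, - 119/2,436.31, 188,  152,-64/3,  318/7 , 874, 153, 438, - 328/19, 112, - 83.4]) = [ - 83.4, - 119/2, - 64/3, - 328/19, 318/7, 112,152,153 , 188, 436.31,438, 691.49 , 790,874]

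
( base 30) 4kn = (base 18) D0B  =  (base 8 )10177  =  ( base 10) 4223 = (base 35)3fn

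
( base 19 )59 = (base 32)38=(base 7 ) 206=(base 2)1101000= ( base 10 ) 104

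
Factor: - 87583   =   - 87583^1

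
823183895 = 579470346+243713549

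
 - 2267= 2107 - 4374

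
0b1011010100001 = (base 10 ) 5793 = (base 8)13241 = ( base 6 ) 42453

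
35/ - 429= - 1 + 394/429 = -0.08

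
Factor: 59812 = 2^2 * 19^1  *  787^1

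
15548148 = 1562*9954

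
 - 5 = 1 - 6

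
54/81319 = 54/81319=0.00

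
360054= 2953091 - 2593037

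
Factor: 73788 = 2^2*3^1*11^1 * 13^1*43^1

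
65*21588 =1403220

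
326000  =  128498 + 197502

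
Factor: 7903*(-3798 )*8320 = - 249729742080 = - 2^8*3^2*5^1*7^1*13^1*211^1*1129^1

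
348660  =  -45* ( -7748 )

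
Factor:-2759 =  - 31^1 * 89^1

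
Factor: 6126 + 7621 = 59^1*233^1 = 13747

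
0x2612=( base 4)2120102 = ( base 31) A4C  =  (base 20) 1476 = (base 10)9746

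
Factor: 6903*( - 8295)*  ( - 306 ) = 17521677810 = 2^1 * 3^5 * 5^1*7^1*13^1*17^1 * 59^1*79^1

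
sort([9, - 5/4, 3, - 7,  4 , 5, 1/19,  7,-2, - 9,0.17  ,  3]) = [-9, - 7,- 2, - 5/4,1/19,0.17,3 , 3,  4,5 , 7, 9 ]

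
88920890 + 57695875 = 146616765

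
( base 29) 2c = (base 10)70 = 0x46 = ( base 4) 1012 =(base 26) 2I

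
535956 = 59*9084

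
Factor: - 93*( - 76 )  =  2^2* 3^1*19^1 * 31^1 = 7068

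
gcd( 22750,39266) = 2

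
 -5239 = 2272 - 7511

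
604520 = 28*21590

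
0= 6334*0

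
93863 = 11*8533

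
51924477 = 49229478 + 2694999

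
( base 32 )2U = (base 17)59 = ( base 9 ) 114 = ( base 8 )136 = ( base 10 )94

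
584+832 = 1416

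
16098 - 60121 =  - 44023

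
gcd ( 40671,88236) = 9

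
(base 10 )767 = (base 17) 2b2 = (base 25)15h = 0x2FF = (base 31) on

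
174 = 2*87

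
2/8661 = 2/8661 = 0.00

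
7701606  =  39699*194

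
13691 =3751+9940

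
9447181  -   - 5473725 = 14920906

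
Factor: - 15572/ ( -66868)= 17^1*73^ (-1) = 17/73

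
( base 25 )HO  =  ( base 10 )449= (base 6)2025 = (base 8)701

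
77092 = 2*38546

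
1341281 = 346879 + 994402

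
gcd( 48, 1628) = 4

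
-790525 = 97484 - 888009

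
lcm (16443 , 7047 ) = 49329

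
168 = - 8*( - 21 ) 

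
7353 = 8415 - 1062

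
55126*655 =36107530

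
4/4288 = 1/1072  =  0.00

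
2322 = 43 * 54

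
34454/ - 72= - 479+17/36 =- 478.53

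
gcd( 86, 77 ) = 1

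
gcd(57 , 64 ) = 1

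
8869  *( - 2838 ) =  - 25170222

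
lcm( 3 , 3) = 3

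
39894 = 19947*2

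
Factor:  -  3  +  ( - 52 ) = - 5^1* 11^1  =  -55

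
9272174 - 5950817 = 3321357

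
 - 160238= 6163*( - 26) 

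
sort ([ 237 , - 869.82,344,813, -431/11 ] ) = [ - 869.82,-431/11,237,344, 813]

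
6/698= 3/349  =  0.01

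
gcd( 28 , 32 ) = 4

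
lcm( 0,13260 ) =0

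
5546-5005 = 541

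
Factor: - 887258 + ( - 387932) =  - 1275190 = -2^1* 5^1*7^1*18217^1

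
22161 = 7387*3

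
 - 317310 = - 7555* 42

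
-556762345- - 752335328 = 195572983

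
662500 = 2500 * 265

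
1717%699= 319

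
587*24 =14088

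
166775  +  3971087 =4137862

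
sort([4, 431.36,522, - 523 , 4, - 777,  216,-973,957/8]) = [ - 973, - 777 , - 523, 4,  4,957/8, 216, 431.36,522]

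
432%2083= 432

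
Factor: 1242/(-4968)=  -2^( - 2) = - 1/4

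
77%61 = 16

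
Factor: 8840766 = 2^1*3^1*11^1*29^1*31^1*149^1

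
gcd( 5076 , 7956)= 36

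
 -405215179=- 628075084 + 222859905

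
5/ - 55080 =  - 1/11016 =- 0.00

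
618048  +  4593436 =5211484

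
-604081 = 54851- 658932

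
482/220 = 241/110=2.19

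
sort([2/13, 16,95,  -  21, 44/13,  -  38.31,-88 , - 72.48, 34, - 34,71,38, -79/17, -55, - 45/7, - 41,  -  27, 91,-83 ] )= [ - 88, - 83,- 72.48, - 55, - 41  ,-38.31,  -  34, - 27,-21, - 45/7, - 79/17,2/13, 44/13, 16,34, 38,71,91,95] 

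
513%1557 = 513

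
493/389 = 1 + 104/389 = 1.27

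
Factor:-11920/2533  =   - 2^4 * 5^1 *17^( - 1)= -  80/17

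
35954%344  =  178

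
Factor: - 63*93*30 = -2^1 * 3^4*5^1 * 7^1 * 31^1 = - 175770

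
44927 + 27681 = 72608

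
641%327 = 314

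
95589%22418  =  5917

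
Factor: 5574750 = 2^1*3^1*5^3 * 7433^1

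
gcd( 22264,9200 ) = 184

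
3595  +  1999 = 5594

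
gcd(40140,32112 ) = 8028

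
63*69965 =4407795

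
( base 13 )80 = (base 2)1101000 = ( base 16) 68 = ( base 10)104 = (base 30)3e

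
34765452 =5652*6151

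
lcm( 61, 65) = 3965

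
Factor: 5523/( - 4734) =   -  2^( - 1)*3^(- 1) * 7^1=   - 7/6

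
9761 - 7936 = 1825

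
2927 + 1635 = 4562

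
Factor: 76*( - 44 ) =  - 2^4*11^1 *19^1 = - 3344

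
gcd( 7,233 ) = 1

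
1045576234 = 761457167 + 284119067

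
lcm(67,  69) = 4623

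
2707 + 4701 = 7408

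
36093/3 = 12031 = 12031.00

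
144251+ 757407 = 901658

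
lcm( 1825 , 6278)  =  156950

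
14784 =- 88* (-168) 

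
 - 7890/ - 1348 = 3945/674  =  5.85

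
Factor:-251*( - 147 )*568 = 20957496=2^3*3^1*7^2*71^1*251^1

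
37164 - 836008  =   -798844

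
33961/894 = 33961/894 = 37.99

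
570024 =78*7308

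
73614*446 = 32831844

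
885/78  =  295/26= 11.35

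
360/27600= 3/230  =  0.01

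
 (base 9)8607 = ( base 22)D1B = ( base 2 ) 1100010110101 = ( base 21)e74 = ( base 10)6325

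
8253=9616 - 1363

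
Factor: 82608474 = 2^1*3^1*13^1* 17^1 *62299^1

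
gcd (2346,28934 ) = 782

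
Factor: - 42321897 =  - 3^2*4702433^1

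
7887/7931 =717/721 = 0.99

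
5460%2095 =1270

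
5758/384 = 2879/192 = 14.99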